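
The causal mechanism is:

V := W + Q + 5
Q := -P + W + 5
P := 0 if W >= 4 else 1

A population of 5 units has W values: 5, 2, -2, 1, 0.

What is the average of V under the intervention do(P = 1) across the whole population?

11.4

The intervention sets P=1 in all 5 units regardless of W. Recomputing V per unit gives 19, 13, 5, 11, 9; average 11.4.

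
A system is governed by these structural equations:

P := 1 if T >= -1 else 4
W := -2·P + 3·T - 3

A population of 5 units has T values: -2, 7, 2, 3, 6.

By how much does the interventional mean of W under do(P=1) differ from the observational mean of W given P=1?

-3.9

The intervention sets P=1 in all 5 units regardless of T. Recomputing W per unit gives -11, 16, 1, 4, 13; average 4.6.
Observing P=1 restricts to units where P's equation naturally yields 1: T ∈ {7, 2, 3, 6}. In that subpopulation W = 16, 1, 4, 13, mean 8.5.
Difference = 4.6 − 8.5 = -3.9.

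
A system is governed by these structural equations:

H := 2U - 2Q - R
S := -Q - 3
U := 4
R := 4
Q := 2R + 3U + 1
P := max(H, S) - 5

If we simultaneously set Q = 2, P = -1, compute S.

-5

The joint intervention fixes Q = 2, P = -1, removing each variable's own equation.
S = -Q - 3  [with Q=2]  = -5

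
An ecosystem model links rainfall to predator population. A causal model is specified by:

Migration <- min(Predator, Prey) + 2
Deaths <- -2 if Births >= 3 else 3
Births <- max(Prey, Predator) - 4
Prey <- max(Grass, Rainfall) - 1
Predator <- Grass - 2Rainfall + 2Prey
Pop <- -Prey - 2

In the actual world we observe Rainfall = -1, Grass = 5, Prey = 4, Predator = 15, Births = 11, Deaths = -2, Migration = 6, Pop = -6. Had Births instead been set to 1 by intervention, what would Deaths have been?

3

The intervention breaks the incoming arrows to Births: Births <- max(Prey, Predator) - 4 no longer applies, and Births = 1.
Deaths = -2 if Births >= 3 else 3  [with Births=1]  = 3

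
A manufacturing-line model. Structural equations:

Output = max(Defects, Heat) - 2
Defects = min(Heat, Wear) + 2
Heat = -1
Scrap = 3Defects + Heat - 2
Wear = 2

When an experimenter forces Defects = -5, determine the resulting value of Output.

-3

do(Defects=-5) replaces the equation Defects = min(Heat, Wear) + 2 with the constant Defects = -5.
Output = max(Defects, Heat) - 2  [with Defects=-5, Heat=-1]  = -3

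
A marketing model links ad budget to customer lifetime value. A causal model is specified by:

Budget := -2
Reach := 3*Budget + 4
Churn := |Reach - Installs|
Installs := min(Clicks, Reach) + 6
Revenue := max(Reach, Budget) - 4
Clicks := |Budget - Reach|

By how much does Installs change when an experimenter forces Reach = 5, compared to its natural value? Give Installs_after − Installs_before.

7

Under do(Reach=5), the mechanism Reach := 3*Budget + 4 is discarded; Reach is fixed at 5.
Clicks = |Budget - Reach|  [with Budget=-2, Reach=5]  = 7
Installs = min(Clicks, Reach) + 6  [with Clicks=7, Reach=5]  = 11
Without intervention: Reach = 3*Budget + 4  [with Budget=-2]  = -2; Clicks = |Budget - Reach|  [with Budget=-2, Reach=-2]  = 0; Installs = min(Clicks, Reach) + 6  [with Clicks=0, Reach=-2]  = 4.
Change = 11 − 4 = 7.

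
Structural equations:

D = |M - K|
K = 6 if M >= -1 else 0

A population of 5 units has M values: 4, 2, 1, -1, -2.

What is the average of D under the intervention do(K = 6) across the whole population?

5.2

Under do(K=6), K's equation is replaced by K=6 for every unit. Per-unit D: 2, 4, 5, 7, 8. Mean = 5.2.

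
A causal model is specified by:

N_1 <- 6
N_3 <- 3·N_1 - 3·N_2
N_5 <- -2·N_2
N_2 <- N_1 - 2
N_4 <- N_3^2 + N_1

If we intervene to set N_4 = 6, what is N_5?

Intervening sets N_4 = 6 and removes its equation (N_4 <- N_3^2 + N_1).
No directed path runs from N_4 to N_5, so N_5 keeps its natural value.
N_2 = N_1 - 2  [with N_1=6]  = 4
N_5 = -2·N_2  [with N_2=4]  = -8

-8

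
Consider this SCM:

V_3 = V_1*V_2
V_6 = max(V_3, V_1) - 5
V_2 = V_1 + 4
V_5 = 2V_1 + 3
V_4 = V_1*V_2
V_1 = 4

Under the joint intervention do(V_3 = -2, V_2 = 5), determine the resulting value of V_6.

Setting V_3 = -2, V_2 = 5 by intervention discards those variables' equations.
V_6 = max(V_3, V_1) - 5  [with V_3=-2, V_1=4]  = -1

-1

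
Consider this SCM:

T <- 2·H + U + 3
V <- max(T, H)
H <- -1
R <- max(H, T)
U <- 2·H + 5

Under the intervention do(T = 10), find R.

do(T=10) replaces the equation T <- 2·H + U + 3 with the constant T = 10.
R = max(H, T)  [with H=-1, T=10]  = 10

10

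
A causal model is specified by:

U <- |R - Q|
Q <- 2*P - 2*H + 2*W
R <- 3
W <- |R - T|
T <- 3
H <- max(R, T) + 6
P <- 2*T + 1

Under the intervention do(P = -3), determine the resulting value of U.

27

Under do(P=-3), the mechanism P <- 2*T + 1 is discarded; P is fixed at -3.
H = max(R, T) + 6  [with R=3, T=3]  = 9
W = |R - T|  [with R=3, T=3]  = 0
Q = 2*P - 2*H + 2*W  [with P=-3, H=9, W=0]  = -24
U = |R - Q|  [with R=3, Q=-24]  = 27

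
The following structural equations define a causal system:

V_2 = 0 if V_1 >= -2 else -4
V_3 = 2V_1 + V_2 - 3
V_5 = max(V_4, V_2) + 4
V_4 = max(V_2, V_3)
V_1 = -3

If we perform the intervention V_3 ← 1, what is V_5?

5

do(V_3=1) replaces the equation V_3 = 2V_1 + V_2 - 3 with the constant V_3 = 1.
V_2 = 0 if V_1 >= -2 else -4  [with V_1=-3]  = -4
V_4 = max(V_2, V_3)  [with V_2=-4, V_3=1]  = 1
V_5 = max(V_4, V_2) + 4  [with V_4=1, V_2=-4]  = 5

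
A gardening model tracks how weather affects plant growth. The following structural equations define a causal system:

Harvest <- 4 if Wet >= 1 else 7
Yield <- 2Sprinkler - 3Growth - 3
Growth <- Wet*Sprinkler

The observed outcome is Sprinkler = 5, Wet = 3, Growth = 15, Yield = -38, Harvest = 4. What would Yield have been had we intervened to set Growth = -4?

19

The intervention breaks the incoming arrows to Growth: Growth <- Wet*Sprinkler no longer applies, and Growth = -4.
Yield = 2Sprinkler - 3Growth - 3  [with Sprinkler=5, Growth=-4]  = 19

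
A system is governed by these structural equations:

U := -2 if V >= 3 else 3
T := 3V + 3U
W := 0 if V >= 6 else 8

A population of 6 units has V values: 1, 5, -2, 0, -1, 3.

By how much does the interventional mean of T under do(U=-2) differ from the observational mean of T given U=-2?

-9

Under do(U=-2), U's equation is replaced by U=-2 for every unit. Per-unit T: -3, 9, -12, -6, -9, 3. Mean = -3.
E[T|U=-2] averages over only the 2 units with U=-2 (V = 5, 3): T = 9, 3, mean 6.
Difference = -3 − 6 = -9.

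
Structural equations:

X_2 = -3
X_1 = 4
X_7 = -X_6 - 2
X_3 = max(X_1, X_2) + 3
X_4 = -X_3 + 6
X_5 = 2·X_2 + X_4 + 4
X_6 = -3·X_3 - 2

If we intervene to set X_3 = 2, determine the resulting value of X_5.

do(X_3=2) replaces the equation X_3 = max(X_1, X_2) + 3 with the constant X_3 = 2.
X_4 = -X_3 + 6  [with X_3=2]  = 4
X_5 = 2·X_2 + X_4 + 4  [with X_2=-3, X_4=4]  = 2

2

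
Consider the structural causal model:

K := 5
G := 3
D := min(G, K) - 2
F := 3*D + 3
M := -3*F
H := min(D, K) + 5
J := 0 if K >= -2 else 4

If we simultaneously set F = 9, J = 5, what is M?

Setting F = 9, J = 5 by intervention discards those variables' equations.
M = -3*F  [with F=9]  = -27

-27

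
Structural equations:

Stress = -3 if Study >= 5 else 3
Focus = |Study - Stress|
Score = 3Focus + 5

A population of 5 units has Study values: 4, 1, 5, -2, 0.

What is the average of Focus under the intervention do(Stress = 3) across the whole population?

Under do(Stress=3), Stress's equation is replaced by Stress=3 for every unit. Per-unit Focus: 1, 2, 2, 5, 3. Mean = 2.6.

2.6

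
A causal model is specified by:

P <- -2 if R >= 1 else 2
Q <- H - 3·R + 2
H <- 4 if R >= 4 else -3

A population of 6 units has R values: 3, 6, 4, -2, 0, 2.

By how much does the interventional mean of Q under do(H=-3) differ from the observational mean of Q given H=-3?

Under do(H=-3), H's equation is replaced by H=-3 for every unit. Per-unit Q: -10, -19, -13, 5, -1, -7. Mean = -7.5.
Conditioning on H=-3 selects the 4 unit(s) with R ∈ {3, -2, 0, 2}. Their Q values: -10, 5, -1, -7. Mean = -3.25.
Difference = -7.5 − (-3.25) = -4.25.

-4.25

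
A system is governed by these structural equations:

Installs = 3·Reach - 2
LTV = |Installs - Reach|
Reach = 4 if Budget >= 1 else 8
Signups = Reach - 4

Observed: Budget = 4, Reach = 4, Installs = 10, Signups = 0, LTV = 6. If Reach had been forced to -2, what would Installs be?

The intervention breaks the incoming arrows to Reach: Reach = 4 if Budget >= 1 else 8 no longer applies, and Reach = -2.
Installs = 3·Reach - 2  [with Reach=-2]  = -8

-8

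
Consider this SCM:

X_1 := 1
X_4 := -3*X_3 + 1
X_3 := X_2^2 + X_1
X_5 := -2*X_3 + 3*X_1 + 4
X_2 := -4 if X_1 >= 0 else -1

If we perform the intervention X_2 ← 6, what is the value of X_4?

Under do(X_2=6), the mechanism X_2 := -4 if X_1 >= 0 else -1 is discarded; X_2 is fixed at 6.
X_3 = X_2^2 + X_1  [with X_2=6, X_1=1]  = 37
X_4 = -3*X_3 + 1  [with X_3=37]  = -110

-110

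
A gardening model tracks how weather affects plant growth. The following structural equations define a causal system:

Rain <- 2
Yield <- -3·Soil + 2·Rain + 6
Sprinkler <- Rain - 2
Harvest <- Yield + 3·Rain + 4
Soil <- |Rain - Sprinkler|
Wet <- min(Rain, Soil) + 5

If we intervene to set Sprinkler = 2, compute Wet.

5

Under do(Sprinkler=2), the mechanism Sprinkler <- Rain - 2 is discarded; Sprinkler is fixed at 2.
Soil = |Rain - Sprinkler|  [with Rain=2, Sprinkler=2]  = 0
Wet = min(Rain, Soil) + 5  [with Rain=2, Soil=0]  = 5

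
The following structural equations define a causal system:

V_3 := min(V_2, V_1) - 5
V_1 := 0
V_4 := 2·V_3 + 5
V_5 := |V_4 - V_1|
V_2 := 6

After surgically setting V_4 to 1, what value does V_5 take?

Intervening sets V_4 = 1 and removes its equation (V_4 := 2·V_3 + 5).
V_5 = |V_4 - V_1|  [with V_4=1, V_1=0]  = 1

1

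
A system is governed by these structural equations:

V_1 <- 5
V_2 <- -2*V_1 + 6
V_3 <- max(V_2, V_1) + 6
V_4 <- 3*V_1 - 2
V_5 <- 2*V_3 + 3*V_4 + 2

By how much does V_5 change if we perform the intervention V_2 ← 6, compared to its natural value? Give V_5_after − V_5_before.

2

do(V_2=6) replaces the equation V_2 <- -2*V_1 + 6 with the constant V_2 = 6.
V_3 = max(V_2, V_1) + 6  [with V_2=6, V_1=5]  = 12
V_4 = 3*V_1 - 2  [with V_1=5]  = 13
V_5 = 2*V_3 + 3*V_4 + 2  [with V_3=12, V_4=13]  = 65
Without intervention: V_2 = -2*V_1 + 6  [with V_1=5]  = -4; V_3 = max(V_2, V_1) + 6  [with V_2=-4, V_1=5]  = 11; V_4 = 3*V_1 - 2  [with V_1=5]  = 13; V_5 = 2*V_3 + 3*V_4 + 2  [with V_3=11, V_4=13]  = 63.
Change = 65 − 63 = 2.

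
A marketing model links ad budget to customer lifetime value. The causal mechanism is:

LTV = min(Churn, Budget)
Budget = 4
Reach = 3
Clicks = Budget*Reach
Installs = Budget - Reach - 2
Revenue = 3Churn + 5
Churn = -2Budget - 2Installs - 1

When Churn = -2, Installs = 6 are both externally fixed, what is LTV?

-2

Setting Churn = -2, Installs = 6 by intervention discards those variables' equations.
LTV = min(Churn, Budget)  [with Churn=-2, Budget=4]  = -2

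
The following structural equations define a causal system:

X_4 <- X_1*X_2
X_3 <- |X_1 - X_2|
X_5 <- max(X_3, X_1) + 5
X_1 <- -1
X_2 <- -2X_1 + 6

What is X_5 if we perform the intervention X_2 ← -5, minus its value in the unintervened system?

-5

do(X_2=-5) replaces the equation X_2 <- -2X_1 + 6 with the constant X_2 = -5.
X_3 = |X_1 - X_2|  [with X_1=-1, X_2=-5]  = 4
X_5 = max(X_3, X_1) + 5  [with X_3=4, X_1=-1]  = 9
Without intervention: X_2 = -2X_1 + 6  [with X_1=-1]  = 8; X_3 = |X_1 - X_2|  [with X_1=-1, X_2=8]  = 9; X_5 = max(X_3, X_1) + 5  [with X_3=9, X_1=-1]  = 14.
Change = 9 − 14 = -5.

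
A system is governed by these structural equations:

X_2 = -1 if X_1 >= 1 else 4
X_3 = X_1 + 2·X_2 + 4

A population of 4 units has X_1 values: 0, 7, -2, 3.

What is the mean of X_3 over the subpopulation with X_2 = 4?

11

E[X_3|X_2=4] averages over only the 2 units with X_2=4 (X_1 = 0, -2): X_3 = 12, 10, mean 11.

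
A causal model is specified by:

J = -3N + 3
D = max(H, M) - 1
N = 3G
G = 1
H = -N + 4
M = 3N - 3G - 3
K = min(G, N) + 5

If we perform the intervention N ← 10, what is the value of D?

Under do(N=10), the mechanism N = 3G is discarded; N is fixed at 10.
M = 3N - 3G - 3  [with N=10, G=1]  = 24
H = -N + 4  [with N=10]  = -6
D = max(H, M) - 1  [with H=-6, M=24]  = 23

23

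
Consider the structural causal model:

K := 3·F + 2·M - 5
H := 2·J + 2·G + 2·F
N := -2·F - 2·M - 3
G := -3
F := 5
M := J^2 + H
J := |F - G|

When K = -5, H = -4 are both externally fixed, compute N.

-133

Setting K = -5, H = -4 by intervention discards those variables' equations.
J = |F - G|  [with F=5, G=-3]  = 8
M = J^2 + H  [with J=8, H=-4]  = 60
N = -2·F - 2·M - 3  [with F=5, M=60]  = -133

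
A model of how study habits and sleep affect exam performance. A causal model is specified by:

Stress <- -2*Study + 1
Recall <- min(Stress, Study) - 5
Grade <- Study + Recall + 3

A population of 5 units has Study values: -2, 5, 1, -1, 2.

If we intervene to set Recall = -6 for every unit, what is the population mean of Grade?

Every unit gets Recall=-6 under the intervention. Grade values become -5, 2, -2, -4, -1; E[Grade|do(Recall=-6)] = -2.

-2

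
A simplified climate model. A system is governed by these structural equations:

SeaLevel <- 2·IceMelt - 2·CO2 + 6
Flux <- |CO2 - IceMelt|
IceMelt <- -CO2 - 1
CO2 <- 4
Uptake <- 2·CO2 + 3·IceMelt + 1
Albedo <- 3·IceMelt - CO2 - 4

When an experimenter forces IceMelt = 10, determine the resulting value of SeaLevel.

18

Under do(IceMelt=10), the mechanism IceMelt <- -CO2 - 1 is discarded; IceMelt is fixed at 10.
SeaLevel = 2·IceMelt - 2·CO2 + 6  [with IceMelt=10, CO2=4]  = 18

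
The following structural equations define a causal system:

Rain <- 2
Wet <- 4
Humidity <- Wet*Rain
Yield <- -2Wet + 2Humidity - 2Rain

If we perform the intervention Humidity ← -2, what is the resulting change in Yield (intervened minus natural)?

The intervention breaks the incoming arrows to Humidity: Humidity <- Wet*Rain no longer applies, and Humidity = -2.
Yield = -2Wet + 2Humidity - 2Rain  [with Wet=4, Humidity=-2, Rain=2]  = -16
Without intervention: Humidity = Wet*Rain  [with Wet=4, Rain=2]  = 8; Yield = -2Wet + 2Humidity - 2Rain  [with Wet=4, Humidity=8, Rain=2]  = 4.
Change = -16 − 4 = -20.

-20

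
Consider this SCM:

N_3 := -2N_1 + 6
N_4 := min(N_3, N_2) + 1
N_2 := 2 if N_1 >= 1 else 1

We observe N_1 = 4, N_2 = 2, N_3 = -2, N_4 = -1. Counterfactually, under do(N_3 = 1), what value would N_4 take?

The intervention breaks the incoming arrows to N_3: N_3 := -2N_1 + 6 no longer applies, and N_3 = 1.
N_2 = 2 if N_1 >= 1 else 1  [with N_1=4]  = 2
N_4 = min(N_3, N_2) + 1  [with N_3=1, N_2=2]  = 2

2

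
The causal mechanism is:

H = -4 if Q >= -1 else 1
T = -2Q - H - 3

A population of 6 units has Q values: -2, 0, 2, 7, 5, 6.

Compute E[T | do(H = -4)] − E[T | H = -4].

2

do(H=-4) breaks H's dependence on Q. With H=-4 fixed, T across the units is 5, 1, -3, -13, -9, -11, mean -5.
Conditioning on H=-4 selects the 5 unit(s) with Q ∈ {0, 2, 7, 5, 6}. Their T values: 1, -3, -13, -9, -11. Mean = -7.
Difference = -5 − (-7) = 2.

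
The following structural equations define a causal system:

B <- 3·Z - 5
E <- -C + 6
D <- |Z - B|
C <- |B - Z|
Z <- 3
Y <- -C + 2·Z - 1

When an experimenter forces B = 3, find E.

6

Under do(B=3), the mechanism B <- 3·Z - 5 is discarded; B is fixed at 3.
C = |B - Z|  [with B=3, Z=3]  = 0
E = -C + 6  [with C=0]  = 6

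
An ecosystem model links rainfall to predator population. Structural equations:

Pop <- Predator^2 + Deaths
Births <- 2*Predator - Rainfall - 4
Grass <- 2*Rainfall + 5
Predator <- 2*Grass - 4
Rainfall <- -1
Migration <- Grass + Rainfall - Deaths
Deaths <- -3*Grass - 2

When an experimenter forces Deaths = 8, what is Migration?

The intervention breaks the incoming arrows to Deaths: Deaths <- -3*Grass - 2 no longer applies, and Deaths = 8.
Grass = 2*Rainfall + 5  [with Rainfall=-1]  = 3
Migration = Grass + Rainfall - Deaths  [with Grass=3, Rainfall=-1, Deaths=8]  = -6

-6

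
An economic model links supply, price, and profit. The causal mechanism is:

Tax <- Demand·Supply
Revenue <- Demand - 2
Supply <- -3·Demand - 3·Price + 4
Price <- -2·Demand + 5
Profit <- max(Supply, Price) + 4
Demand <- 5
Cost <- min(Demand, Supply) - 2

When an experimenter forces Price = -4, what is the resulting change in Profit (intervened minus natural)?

-3

Under do(Price=-4), the mechanism Price <- -2·Demand + 5 is discarded; Price is fixed at -4.
Supply = -3·Demand - 3·Price + 4  [with Demand=5, Price=-4]  = 1
Profit = max(Supply, Price) + 4  [with Supply=1, Price=-4]  = 5
Without intervention: Price = -2·Demand + 5  [with Demand=5]  = -5; Supply = -3·Demand - 3·Price + 4  [with Demand=5, Price=-5]  = 4; Profit = max(Supply, Price) + 4  [with Supply=4, Price=-5]  = 8.
Change = 5 − 8 = -3.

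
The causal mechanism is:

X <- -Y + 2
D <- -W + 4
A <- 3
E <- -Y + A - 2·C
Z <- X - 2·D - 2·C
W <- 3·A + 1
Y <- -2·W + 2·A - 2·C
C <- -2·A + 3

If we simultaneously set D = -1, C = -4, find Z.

18

Setting D = -1, C = -4 by intervention discards those variables' equations.
W = 3·A + 1  [with A=3]  = 10
Y = -2·W + 2·A - 2·C  [with W=10, A=3, C=-4]  = -6
X = -Y + 2  [with Y=-6]  = 8
Z = X - 2·D - 2·C  [with X=8, D=-1, C=-4]  = 18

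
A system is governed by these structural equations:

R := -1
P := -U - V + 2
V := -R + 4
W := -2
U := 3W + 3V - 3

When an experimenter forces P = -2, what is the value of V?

5

do(P=-2) replaces the equation P := -U - V + 2 with the constant P = -2.
V is not downstream of the intervention, so its value is determined by the original equations.
V = -R + 4  [with R=-1]  = 5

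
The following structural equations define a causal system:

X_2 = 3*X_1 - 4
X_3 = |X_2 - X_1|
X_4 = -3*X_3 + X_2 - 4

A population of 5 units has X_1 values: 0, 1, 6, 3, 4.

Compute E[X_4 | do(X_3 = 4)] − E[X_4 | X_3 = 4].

Every unit gets X_3=4 under the intervention. X_4 values become -20, -17, -2, -11, -8; E[X_4|do(X_3=4)] = -11.6.
Observing X_3=4 restricts to units where X_3's equation naturally yields 4: X_1 ∈ {0, 4}. In that subpopulation X_4 = -20, -8, mean -14.
Difference = -11.6 − (-14) = 2.4.

2.4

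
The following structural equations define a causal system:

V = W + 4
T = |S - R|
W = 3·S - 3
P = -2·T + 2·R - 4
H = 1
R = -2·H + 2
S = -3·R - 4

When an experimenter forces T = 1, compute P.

-6

The intervention breaks the incoming arrows to T: T = |S - R| no longer applies, and T = 1.
R = -2·H + 2  [with H=1]  = 0
P = -2·T + 2·R - 4  [with T=1, R=0]  = -6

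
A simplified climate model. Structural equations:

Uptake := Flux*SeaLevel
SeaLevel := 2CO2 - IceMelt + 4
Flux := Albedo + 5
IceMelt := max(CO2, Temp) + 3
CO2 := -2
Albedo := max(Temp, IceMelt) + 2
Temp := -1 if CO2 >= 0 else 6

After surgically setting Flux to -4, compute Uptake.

36

Intervening sets Flux = -4 and removes its equation (Flux := Albedo + 5).
Temp = -1 if CO2 >= 0 else 6  [with CO2=-2]  = 6
IceMelt = max(CO2, Temp) + 3  [with CO2=-2, Temp=6]  = 9
SeaLevel = 2CO2 - IceMelt + 4  [with CO2=-2, IceMelt=9]  = -9
Uptake = Flux*SeaLevel  [with Flux=-4, SeaLevel=-9]  = 36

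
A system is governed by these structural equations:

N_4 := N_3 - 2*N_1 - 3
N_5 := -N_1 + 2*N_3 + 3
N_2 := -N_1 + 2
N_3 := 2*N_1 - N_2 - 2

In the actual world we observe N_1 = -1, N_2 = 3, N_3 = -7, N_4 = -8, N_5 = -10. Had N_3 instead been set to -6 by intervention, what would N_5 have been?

do(N_3=-6) replaces the equation N_3 := 2*N_1 - N_2 - 2 with the constant N_3 = -6.
N_5 = -N_1 + 2*N_3 + 3  [with N_1=-1, N_3=-6]  = -8

-8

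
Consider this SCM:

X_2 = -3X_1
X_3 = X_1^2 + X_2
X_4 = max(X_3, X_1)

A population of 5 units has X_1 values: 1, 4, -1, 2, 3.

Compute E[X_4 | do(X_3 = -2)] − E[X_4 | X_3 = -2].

0.3

The intervention sets X_3=-2 in all 5 units regardless of X_1. Recomputing X_4 per unit gives 1, 4, -1, 2, 3; average 1.8.
E[X_4|X_3=-2] averages over only the 2 units with X_3=-2 (X_1 = 1, 2): X_4 = 1, 2, mean 1.5.
Difference = 1.8 − 1.5 = 0.3.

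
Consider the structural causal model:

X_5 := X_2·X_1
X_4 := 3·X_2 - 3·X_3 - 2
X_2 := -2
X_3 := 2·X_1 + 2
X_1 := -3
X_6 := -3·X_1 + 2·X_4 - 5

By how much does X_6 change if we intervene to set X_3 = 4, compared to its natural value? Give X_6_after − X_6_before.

The intervention breaks the incoming arrows to X_3: X_3 := 2·X_1 + 2 no longer applies, and X_3 = 4.
X_4 = 3·X_2 - 3·X_3 - 2  [with X_2=-2, X_3=4]  = -20
X_6 = -3·X_1 + 2·X_4 - 5  [with X_1=-3, X_4=-20]  = -36
Without intervention: X_3 = 2·X_1 + 2  [with X_1=-3]  = -4; X_4 = 3·X_2 - 3·X_3 - 2  [with X_2=-2, X_3=-4]  = 4; X_6 = -3·X_1 + 2·X_4 - 5  [with X_1=-3, X_4=4]  = 12.
Change = -36 − 12 = -48.

-48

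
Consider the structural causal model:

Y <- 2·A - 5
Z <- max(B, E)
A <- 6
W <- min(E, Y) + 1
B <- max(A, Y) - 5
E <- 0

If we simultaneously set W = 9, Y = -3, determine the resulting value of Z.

The joint intervention fixes W = 9, Y = -3, removing each variable's own equation.
B = max(A, Y) - 5  [with A=6, Y=-3]  = 1
Z = max(B, E)  [with B=1, E=0]  = 1

1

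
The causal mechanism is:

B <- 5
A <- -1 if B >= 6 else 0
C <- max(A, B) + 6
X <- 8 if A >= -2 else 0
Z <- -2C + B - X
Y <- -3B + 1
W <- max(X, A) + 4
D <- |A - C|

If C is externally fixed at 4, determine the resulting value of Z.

do(C=4) replaces the equation C <- max(A, B) + 6 with the constant C = 4.
A = -1 if B >= 6 else 0  [with B=5]  = 0
X = 8 if A >= -2 else 0  [with A=0]  = 8
Z = -2C + B - X  [with C=4, B=5, X=8]  = -11

-11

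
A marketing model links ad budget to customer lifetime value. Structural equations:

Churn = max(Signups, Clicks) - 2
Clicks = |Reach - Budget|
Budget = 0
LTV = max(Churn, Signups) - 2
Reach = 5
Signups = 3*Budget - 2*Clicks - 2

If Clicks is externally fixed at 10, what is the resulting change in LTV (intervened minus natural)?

5

The intervention breaks the incoming arrows to Clicks: Clicks = |Reach - Budget| no longer applies, and Clicks = 10.
Signups = 3*Budget - 2*Clicks - 2  [with Budget=0, Clicks=10]  = -22
Churn = max(Signups, Clicks) - 2  [with Signups=-22, Clicks=10]  = 8
LTV = max(Churn, Signups) - 2  [with Churn=8, Signups=-22]  = 6
Without intervention: Clicks = |Reach - Budget|  [with Reach=5, Budget=0]  = 5; Signups = 3*Budget - 2*Clicks - 2  [with Budget=0, Clicks=5]  = -12; Churn = max(Signups, Clicks) - 2  [with Signups=-12, Clicks=5]  = 3; LTV = max(Churn, Signups) - 2  [with Churn=3, Signups=-12]  = 1.
Change = 6 − 1 = 5.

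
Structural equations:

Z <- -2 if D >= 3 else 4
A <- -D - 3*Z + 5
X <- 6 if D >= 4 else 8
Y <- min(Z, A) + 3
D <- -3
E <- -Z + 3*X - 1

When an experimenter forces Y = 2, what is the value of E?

19

do(Y=2) replaces the equation Y <- min(Z, A) + 3 with the constant Y = 2.
Since E is not a descendant of the intervened variable, it is unaffected.
Z = -2 if D >= 3 else 4  [with D=-3]  = 4
X = 6 if D >= 4 else 8  [with D=-3]  = 8
E = -Z + 3*X - 1  [with Z=4, X=8]  = 19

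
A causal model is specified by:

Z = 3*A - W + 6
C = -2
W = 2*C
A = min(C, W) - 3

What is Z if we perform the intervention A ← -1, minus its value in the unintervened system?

18

The intervention breaks the incoming arrows to A: A = min(C, W) - 3 no longer applies, and A = -1.
W = 2*C  [with C=-2]  = -4
Z = 3*A - W + 6  [with A=-1, W=-4]  = 7
Without intervention: W = 2*C  [with C=-2]  = -4; A = min(C, W) - 3  [with C=-2, W=-4]  = -7; Z = 3*A - W + 6  [with A=-7, W=-4]  = -11.
Change = 7 − (-11) = 18.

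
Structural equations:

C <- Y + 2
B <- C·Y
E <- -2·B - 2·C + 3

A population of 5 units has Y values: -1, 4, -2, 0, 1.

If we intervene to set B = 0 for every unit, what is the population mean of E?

Every unit gets B=0 under the intervention. E values become 1, -9, 3, -1, -3; E[E|do(B=0)] = -1.8.

-1.8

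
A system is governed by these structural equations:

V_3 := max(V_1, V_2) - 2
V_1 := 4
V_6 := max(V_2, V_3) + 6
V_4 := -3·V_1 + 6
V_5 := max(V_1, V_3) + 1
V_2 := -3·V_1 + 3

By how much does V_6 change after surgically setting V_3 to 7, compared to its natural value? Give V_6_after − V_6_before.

The intervention breaks the incoming arrows to V_3: V_3 := max(V_1, V_2) - 2 no longer applies, and V_3 = 7.
V_2 = -3·V_1 + 3  [with V_1=4]  = -9
V_6 = max(V_2, V_3) + 6  [with V_2=-9, V_3=7]  = 13
Without intervention: V_2 = -3·V_1 + 3  [with V_1=4]  = -9; V_3 = max(V_1, V_2) - 2  [with V_1=4, V_2=-9]  = 2; V_6 = max(V_2, V_3) + 6  [with V_2=-9, V_3=2]  = 8.
Change = 13 − 8 = 5.

5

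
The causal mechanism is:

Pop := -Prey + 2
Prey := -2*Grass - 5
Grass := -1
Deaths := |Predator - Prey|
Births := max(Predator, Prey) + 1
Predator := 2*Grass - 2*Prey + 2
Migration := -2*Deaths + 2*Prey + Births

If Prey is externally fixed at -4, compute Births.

9

Under do(Prey=-4), the mechanism Prey := -2*Grass - 5 is discarded; Prey is fixed at -4.
Predator = 2*Grass - 2*Prey + 2  [with Grass=-1, Prey=-4]  = 8
Births = max(Predator, Prey) + 1  [with Predator=8, Prey=-4]  = 9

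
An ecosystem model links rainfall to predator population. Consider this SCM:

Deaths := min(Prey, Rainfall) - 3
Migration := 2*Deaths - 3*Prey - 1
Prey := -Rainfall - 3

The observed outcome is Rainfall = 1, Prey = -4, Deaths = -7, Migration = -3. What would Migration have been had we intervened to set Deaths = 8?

27

The intervention breaks the incoming arrows to Deaths: Deaths := min(Prey, Rainfall) - 3 no longer applies, and Deaths = 8.
Prey = -Rainfall - 3  [with Rainfall=1]  = -4
Migration = 2*Deaths - 3*Prey - 1  [with Deaths=8, Prey=-4]  = 27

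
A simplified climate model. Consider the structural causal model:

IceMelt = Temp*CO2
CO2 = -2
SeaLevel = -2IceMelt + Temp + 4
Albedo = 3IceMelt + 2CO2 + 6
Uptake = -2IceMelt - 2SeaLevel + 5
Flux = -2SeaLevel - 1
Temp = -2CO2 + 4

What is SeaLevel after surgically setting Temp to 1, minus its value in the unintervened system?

do(Temp=1) replaces the equation Temp = -2CO2 + 4 with the constant Temp = 1.
IceMelt = Temp*CO2  [with Temp=1, CO2=-2]  = -2
SeaLevel = -2IceMelt + Temp + 4  [with IceMelt=-2, Temp=1]  = 9
Without intervention: Temp = -2CO2 + 4  [with CO2=-2]  = 8; IceMelt = Temp*CO2  [with Temp=8, CO2=-2]  = -16; SeaLevel = -2IceMelt + Temp + 4  [with IceMelt=-16, Temp=8]  = 44.
Change = 9 − 44 = -35.

-35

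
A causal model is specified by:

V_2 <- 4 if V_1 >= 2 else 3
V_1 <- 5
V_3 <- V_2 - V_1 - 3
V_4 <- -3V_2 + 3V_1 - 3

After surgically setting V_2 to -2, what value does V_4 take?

18

Under do(V_2=-2), the mechanism V_2 <- 4 if V_1 >= 2 else 3 is discarded; V_2 is fixed at -2.
V_4 = -3V_2 + 3V_1 - 3  [with V_2=-2, V_1=5]  = 18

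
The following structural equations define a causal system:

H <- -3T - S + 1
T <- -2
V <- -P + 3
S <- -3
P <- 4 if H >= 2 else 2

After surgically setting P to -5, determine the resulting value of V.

8

Intervening sets P = -5 and removes its equation (P <- 4 if H >= 2 else 2).
V = -P + 3  [with P=-5]  = 8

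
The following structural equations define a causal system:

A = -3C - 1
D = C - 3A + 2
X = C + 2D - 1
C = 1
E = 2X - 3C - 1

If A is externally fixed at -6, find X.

42

Under do(A=-6), the mechanism A = -3C - 1 is discarded; A is fixed at -6.
D = C - 3A + 2  [with C=1, A=-6]  = 21
X = C + 2D - 1  [with C=1, D=21]  = 42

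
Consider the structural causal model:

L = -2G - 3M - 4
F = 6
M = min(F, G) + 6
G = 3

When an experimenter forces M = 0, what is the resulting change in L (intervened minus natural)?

27

The intervention breaks the incoming arrows to M: M = min(F, G) + 6 no longer applies, and M = 0.
L = -2G - 3M - 4  [with G=3, M=0]  = -10
Without intervention: M = min(F, G) + 6  [with F=6, G=3]  = 9; L = -2G - 3M - 4  [with G=3, M=9]  = -37.
Change = -10 − (-37) = 27.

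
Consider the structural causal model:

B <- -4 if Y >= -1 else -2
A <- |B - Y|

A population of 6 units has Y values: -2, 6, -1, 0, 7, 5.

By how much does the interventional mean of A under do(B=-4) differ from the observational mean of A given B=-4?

do(B=-4) breaks B's dependence on Y. With B=-4 fixed, A across the units is 2, 10, 3, 4, 11, 9, mean 6.5.
Conditioning on B=-4 selects the 5 unit(s) with Y ∈ {6, -1, 0, 7, 5}. Their A values: 10, 3, 4, 11, 9. Mean = 7.4.
Difference = 6.5 − 7.4 = -0.9.

-0.9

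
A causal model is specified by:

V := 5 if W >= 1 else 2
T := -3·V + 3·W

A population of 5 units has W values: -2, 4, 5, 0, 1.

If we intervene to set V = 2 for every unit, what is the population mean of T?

-1.2

Under do(V=2), V's equation is replaced by V=2 for every unit. Per-unit T: -12, 6, 9, -6, -3. Mean = -1.2.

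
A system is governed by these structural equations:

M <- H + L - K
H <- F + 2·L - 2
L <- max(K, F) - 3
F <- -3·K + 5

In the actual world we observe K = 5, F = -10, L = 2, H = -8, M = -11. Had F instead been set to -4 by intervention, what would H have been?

Under do(F=-4), the mechanism F <- -3·K + 5 is discarded; F is fixed at -4.
L = max(K, F) - 3  [with K=5, F=-4]  = 2
H = F + 2·L - 2  [with F=-4, L=2]  = -2

-2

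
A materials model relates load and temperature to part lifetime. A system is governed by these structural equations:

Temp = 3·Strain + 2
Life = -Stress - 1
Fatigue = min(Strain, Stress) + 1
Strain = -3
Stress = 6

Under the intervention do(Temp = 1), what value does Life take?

-7

do(Temp=1) replaces the equation Temp = 3·Strain + 2 with the constant Temp = 1.
Life is not downstream of the intervention, so its value is determined by the original equations.
Life = -Stress - 1  [with Stress=6]  = -7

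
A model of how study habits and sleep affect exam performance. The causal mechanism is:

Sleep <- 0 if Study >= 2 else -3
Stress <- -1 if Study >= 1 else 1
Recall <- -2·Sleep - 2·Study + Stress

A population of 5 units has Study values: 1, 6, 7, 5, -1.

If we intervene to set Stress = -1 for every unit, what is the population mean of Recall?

-5.8

The intervention sets Stress=-1 in all 5 units regardless of Study. Recomputing Recall per unit gives 3, -13, -15, -11, 7; average -5.8.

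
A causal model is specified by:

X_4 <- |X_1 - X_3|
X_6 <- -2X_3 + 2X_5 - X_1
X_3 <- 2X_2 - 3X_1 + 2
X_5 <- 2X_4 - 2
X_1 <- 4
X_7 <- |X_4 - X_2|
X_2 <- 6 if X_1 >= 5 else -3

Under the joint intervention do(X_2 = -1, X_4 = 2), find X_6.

24

The joint intervention fixes X_2 = -1, X_4 = 2, removing each variable's own equation.
X_3 = 2X_2 - 3X_1 + 2  [with X_2=-1, X_1=4]  = -12
X_5 = 2X_4 - 2  [with X_4=2]  = 2
X_6 = -2X_3 + 2X_5 - X_1  [with X_3=-12, X_5=2, X_1=4]  = 24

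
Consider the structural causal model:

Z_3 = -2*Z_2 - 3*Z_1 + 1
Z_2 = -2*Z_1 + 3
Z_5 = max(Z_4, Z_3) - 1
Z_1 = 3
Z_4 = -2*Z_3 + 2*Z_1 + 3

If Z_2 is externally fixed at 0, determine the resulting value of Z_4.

25

Under do(Z_2=0), the mechanism Z_2 = -2*Z_1 + 3 is discarded; Z_2 is fixed at 0.
Z_3 = -2*Z_2 - 3*Z_1 + 1  [with Z_2=0, Z_1=3]  = -8
Z_4 = -2*Z_3 + 2*Z_1 + 3  [with Z_3=-8, Z_1=3]  = 25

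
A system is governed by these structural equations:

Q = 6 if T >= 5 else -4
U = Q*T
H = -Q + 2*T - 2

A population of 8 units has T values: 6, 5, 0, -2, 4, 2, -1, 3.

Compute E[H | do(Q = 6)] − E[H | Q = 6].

Every unit gets Q=6 under the intervention. H values become 4, 2, -8, -12, 0, -4, -10, -2; E[H|do(Q=6)] = -3.75.
Observing Q=6 restricts to units where Q's equation naturally yields 6: T ∈ {6, 5}. In that subpopulation H = 4, 2, mean 3.
Difference = -3.75 − 3 = -6.75.

-6.75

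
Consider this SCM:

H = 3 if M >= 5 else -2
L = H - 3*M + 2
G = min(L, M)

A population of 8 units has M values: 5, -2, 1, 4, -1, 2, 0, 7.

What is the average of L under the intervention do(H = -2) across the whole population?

The intervention sets H=-2 in all 8 units regardless of M. Recomputing L per unit gives -15, 6, -3, -12, 3, -6, 0, -21; average -6.

-6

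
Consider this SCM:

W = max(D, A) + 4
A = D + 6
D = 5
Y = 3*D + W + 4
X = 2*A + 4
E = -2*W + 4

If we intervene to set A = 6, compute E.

Under do(A=6), the mechanism A = D + 6 is discarded; A is fixed at 6.
W = max(D, A) + 4  [with D=5, A=6]  = 10
E = -2*W + 4  [with W=10]  = -16

-16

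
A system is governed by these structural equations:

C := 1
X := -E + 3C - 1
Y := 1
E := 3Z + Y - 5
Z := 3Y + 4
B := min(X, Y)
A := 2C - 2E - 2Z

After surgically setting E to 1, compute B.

1

Under do(E=1), the mechanism E := 3Z + Y - 5 is discarded; E is fixed at 1.
X = -E + 3C - 1  [with E=1, C=1]  = 1
B = min(X, Y)  [with X=1, Y=1]  = 1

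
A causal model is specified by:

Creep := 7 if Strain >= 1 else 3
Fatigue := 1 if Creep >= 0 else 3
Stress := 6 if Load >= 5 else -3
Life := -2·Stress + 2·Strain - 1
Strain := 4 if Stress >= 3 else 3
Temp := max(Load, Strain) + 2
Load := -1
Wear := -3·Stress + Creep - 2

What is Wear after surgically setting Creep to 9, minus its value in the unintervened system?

The intervention breaks the incoming arrows to Creep: Creep := 7 if Strain >= 1 else 3 no longer applies, and Creep = 9.
Stress = 6 if Load >= 5 else -3  [with Load=-1]  = -3
Wear = -3·Stress + Creep - 2  [with Stress=-3, Creep=9]  = 16
Without intervention: Stress = 6 if Load >= 5 else -3  [with Load=-1]  = -3; Strain = 4 if Stress >= 3 else 3  [with Stress=-3]  = 3; Creep = 7 if Strain >= 1 else 3  [with Strain=3]  = 7; Wear = -3·Stress + Creep - 2  [with Stress=-3, Creep=7]  = 14.
Change = 16 − 14 = 2.

2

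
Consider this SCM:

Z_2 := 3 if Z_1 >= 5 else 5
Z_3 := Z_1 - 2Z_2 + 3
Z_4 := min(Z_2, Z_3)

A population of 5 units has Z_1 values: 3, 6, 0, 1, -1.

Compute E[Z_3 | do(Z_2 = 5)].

The intervention sets Z_2=5 in all 5 units regardless of Z_1. Recomputing Z_3 per unit gives -4, -1, -7, -6, -8; average -5.2.

-5.2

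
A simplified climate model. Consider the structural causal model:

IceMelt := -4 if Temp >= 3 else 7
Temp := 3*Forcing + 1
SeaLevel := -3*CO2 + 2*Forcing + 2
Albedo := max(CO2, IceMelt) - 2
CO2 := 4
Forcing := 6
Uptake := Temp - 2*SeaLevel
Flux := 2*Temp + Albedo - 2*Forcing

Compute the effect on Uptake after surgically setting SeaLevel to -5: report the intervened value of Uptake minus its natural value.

Intervening sets SeaLevel = -5 and removes its equation (SeaLevel := -3*CO2 + 2*Forcing + 2).
Temp = 3*Forcing + 1  [with Forcing=6]  = 19
Uptake = Temp - 2*SeaLevel  [with Temp=19, SeaLevel=-5]  = 29
Without intervention: Temp = 3*Forcing + 1  [with Forcing=6]  = 19; SeaLevel = -3*CO2 + 2*Forcing + 2  [with CO2=4, Forcing=6]  = 2; Uptake = Temp - 2*SeaLevel  [with Temp=19, SeaLevel=2]  = 15.
Change = 29 − 15 = 14.

14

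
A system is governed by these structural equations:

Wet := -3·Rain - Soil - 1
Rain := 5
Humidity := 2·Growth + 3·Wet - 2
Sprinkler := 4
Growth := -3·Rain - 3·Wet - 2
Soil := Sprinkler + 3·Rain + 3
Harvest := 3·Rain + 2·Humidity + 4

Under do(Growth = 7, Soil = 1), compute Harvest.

The joint intervention fixes Growth = 7, Soil = 1, removing each variable's own equation.
Wet = -3·Rain - Soil - 1  [with Rain=5, Soil=1]  = -17
Humidity = 2·Growth + 3·Wet - 2  [with Growth=7, Wet=-17]  = -39
Harvest = 3·Rain + 2·Humidity + 4  [with Rain=5, Humidity=-39]  = -59

-59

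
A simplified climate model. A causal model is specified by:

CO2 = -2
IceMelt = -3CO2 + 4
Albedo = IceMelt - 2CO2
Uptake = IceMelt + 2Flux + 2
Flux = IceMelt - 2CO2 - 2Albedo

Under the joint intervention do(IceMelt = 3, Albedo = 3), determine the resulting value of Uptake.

Under do(IceMelt = 3, Albedo = 3), each intervened variable's structural equation is replaced by its fixed value.
Flux = IceMelt - 2CO2 - 2Albedo  [with IceMelt=3, CO2=-2, Albedo=3]  = 1
Uptake = IceMelt + 2Flux + 2  [with IceMelt=3, Flux=1]  = 7

7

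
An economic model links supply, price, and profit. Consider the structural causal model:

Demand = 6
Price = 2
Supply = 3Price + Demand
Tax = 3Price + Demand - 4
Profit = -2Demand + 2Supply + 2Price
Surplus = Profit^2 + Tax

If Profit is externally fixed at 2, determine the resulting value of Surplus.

The intervention breaks the incoming arrows to Profit: Profit = -2Demand + 2Supply + 2Price no longer applies, and Profit = 2.
Tax = 3Price + Demand - 4  [with Price=2, Demand=6]  = 8
Surplus = Profit^2 + Tax  [with Profit=2, Tax=8]  = 12

12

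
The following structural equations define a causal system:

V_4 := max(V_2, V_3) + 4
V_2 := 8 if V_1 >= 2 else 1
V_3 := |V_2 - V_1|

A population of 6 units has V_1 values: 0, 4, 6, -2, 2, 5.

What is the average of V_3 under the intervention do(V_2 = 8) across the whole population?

5.5

The intervention sets V_2=8 in all 6 units regardless of V_1. Recomputing V_3 per unit gives 8, 4, 2, 10, 6, 3; average 5.5.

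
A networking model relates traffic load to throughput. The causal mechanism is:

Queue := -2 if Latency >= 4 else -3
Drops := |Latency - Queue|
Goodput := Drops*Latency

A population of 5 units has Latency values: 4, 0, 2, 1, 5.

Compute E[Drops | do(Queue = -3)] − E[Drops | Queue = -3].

1.4

Under do(Queue=-3), Queue's equation is replaced by Queue=-3 for every unit. Per-unit Drops: 7, 3, 5, 4, 8. Mean = 5.4.
Conditioning on Queue=-3 selects the 3 unit(s) with Latency ∈ {0, 2, 1}. Their Drops values: 3, 5, 4. Mean = 4.
Difference = 5.4 − 4 = 1.4.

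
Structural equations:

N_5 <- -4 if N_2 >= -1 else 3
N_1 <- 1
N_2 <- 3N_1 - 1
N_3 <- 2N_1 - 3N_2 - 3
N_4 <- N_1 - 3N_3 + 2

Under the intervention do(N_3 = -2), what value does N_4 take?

The intervention breaks the incoming arrows to N_3: N_3 <- 2N_1 - 3N_2 - 3 no longer applies, and N_3 = -2.
N_4 = N_1 - 3N_3 + 2  [with N_1=1, N_3=-2]  = 9

9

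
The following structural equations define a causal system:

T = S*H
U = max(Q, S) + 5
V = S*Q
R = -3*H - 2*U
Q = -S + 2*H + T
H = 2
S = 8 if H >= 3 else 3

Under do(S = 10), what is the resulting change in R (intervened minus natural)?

Under do(S=10), the mechanism S = 8 if H >= 3 else 3 is discarded; S is fixed at 10.
T = S*H  [with S=10, H=2]  = 20
Q = -S + 2*H + T  [with S=10, H=2, T=20]  = 14
U = max(Q, S) + 5  [with Q=14, S=10]  = 19
R = -3*H - 2*U  [with H=2, U=19]  = -44
Without intervention: S = 8 if H >= 3 else 3  [with H=2]  = 3; T = S*H  [with S=3, H=2]  = 6; Q = -S + 2*H + T  [with S=3, H=2, T=6]  = 7; U = max(Q, S) + 5  [with Q=7, S=3]  = 12; R = -3*H - 2*U  [with H=2, U=12]  = -30.
Change = -44 − (-30) = -14.

-14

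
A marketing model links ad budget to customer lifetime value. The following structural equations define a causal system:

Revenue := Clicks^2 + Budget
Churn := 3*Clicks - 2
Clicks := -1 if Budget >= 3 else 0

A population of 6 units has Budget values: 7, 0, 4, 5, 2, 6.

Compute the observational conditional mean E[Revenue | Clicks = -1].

6.5

Observing Clicks=-1 restricts to units where Clicks's equation naturally yields -1: Budget ∈ {7, 4, 5, 6}. In that subpopulation Revenue = 8, 5, 6, 7, mean 6.5.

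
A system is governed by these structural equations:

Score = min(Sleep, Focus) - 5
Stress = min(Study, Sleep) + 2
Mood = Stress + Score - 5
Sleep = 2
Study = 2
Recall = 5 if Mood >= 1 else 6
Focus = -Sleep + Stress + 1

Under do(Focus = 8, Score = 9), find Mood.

8

The joint intervention fixes Focus = 8, Score = 9, removing each variable's own equation.
Stress = min(Study, Sleep) + 2  [with Study=2, Sleep=2]  = 4
Mood = Stress + Score - 5  [with Stress=4, Score=9]  = 8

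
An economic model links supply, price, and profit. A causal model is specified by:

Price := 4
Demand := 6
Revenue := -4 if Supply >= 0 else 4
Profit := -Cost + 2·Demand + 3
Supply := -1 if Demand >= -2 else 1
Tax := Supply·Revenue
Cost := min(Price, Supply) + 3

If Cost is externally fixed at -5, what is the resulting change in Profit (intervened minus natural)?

The intervention breaks the incoming arrows to Cost: Cost := min(Price, Supply) + 3 no longer applies, and Cost = -5.
Profit = -Cost + 2·Demand + 3  [with Cost=-5, Demand=6]  = 20
Without intervention: Supply = -1 if Demand >= -2 else 1  [with Demand=6]  = -1; Cost = min(Price, Supply) + 3  [with Price=4, Supply=-1]  = 2; Profit = -Cost + 2·Demand + 3  [with Cost=2, Demand=6]  = 13.
Change = 20 − 13 = 7.

7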